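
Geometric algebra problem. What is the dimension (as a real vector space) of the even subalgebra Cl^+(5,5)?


Even subalgebra dimension = 2^(n-1)
n = 5 + 5 = 10
2^(10 - 1) = 2^9 = 512
Verification: sum of C(10,k) for even k = 1 + 45 + 210 + 210 + 45 + 1 = 512
Result = 512


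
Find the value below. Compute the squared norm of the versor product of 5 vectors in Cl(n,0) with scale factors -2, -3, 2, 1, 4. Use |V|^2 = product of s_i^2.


Each vector v_i has |v_i|^2 = s_i^2
Squared scales: (-2)^2 = 4, (-3)^2 = 9, 2^2 = 4, 1^2 = 1, 4^2 = 16
|V|^2 = 4 * 9 * 4 * 1 * 16
= 2304


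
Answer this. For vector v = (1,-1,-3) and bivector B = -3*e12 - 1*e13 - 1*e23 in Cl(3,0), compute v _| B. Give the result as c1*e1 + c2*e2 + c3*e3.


Left contraction v _| B = <vB>_1 (grade-1 part of the geometric product vB).
Using e1_|e12 = e2, e2_|e12 = -e1, e1_|e13 = e3, e3_|e13 = -e1, e2_|e23 = e3, e3_|e23 = -e2:
e1 coeff: -v2*b12 - v3*b13 = -(-1)*(-3) - (-3)*(-1) = -6
e2 coeff: v1*b12 - v3*b23 = (1)*(-3) - (-3)*(-1) = -6
e3 coeff: v1*b13 + v2*b23 = (1)*(-1) + (-1)*(-1) = 0
v _| B = -6*e1 - 6*e2 + 0*e3


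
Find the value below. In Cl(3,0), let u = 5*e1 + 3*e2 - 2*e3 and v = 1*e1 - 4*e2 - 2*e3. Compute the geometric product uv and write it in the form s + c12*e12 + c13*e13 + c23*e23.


In Cl(3,0): e_i^2 = 1, e_ie_j = -e_je_i for i != j.
Scalar part = u . v = 5*1 + 3*(-4) + (-2)*(-2)
= 5 + (-12) + 4 = -3
e12 coeff = 5*(-4) - 3*1 = -20 - 3 = -23
e13 coeff = 5*(-2) - (-2)*1 = -10 - (-2) = -8
e23 coeff = 3*(-2) - (-2)*(-4) = -6 - 8 = -14
uv = -3 - 23*e12 - 8*e13 - 14*e23


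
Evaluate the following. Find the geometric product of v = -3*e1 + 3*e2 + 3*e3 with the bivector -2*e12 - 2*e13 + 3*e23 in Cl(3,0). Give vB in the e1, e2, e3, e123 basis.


vB has grade-1 (vector) and grade-3 (trivector) parts: vB = (v _| B) + (v ^ B).
Vector part <vB>_1:
  e1: -v2*b12 - v3*b13 = -(3)*(-2) - (3)*(-2) = 12
  e2: v1*b12 - v3*b23 = (-3)*(-2) - (3)*(3) = -3
  e3: v1*b13 + v2*b23 = (-3)*(-2) + (3)*(3) = 15
Trivector part <vB>_3:
  e123: v1*b23 - v2*b13 + v3*b12 = (-3)*(3) - (3)*(-2) + (3)*(-2) = -9
vB = 12*e1 - 3*e2 + 15*e3 - 9*e123


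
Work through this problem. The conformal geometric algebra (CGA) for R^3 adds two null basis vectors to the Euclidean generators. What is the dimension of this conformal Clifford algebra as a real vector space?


The conformal model of R^3 uses Cl(4,1): the 3 Euclidean generators plus two extra orthogonal generators e+ (e+^2 = +1) and e- (e-^2 = -1), from which the null vectors e0, einf are built.
Number of generators m = 3 + 2 = 5.
dim Cl(p,q) = 2^m = 2^5 = 32


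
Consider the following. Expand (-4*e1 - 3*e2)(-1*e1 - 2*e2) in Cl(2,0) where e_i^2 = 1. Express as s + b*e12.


Expand: (-4*e1 - 3*e2)(-1*e1 - 2*e2)
= (-4)*(-1)*e1e1 + (-4)*(-2)*e1e2 + (-3)*(-1)*e2e1 + (-3)*(-2)*e2e2
Using e1^2 = e2^2 = 1, e2e1 = -e1e2:
Scalar part s = (-4)*(-1) + (-3)*(-2) = 4 + 6 = 10
Bivector part b = (-4)*(-2) - (-3)*(-1) = 8 - 3 = 5
uv = 10 + 5*e12


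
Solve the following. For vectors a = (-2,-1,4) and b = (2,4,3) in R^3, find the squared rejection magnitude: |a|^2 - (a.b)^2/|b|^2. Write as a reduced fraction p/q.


|a|^2 = (-2)^2 + (-1)^2 + 4^2 = 21
|b|^2 = 2^2 + 4^2 + 3^2 = 29
a . b = (-2)*2 + (-1)*4 + 4*3 = 4
(a.b)^2 = 4^2 = 16
|rej|^2 = 21 - 16/29
= (609 - 16)/29
= 593/29
In lowest terms: 593/29


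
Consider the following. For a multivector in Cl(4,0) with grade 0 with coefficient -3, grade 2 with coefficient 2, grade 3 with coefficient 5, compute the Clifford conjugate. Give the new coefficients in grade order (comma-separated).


Clifford conjugate sign for grade k: (-1)^(k(k+1)/2)
Grade 0: (-1)^(0*1/2) = (-1)^0 = 1, coeff -3 -> -3
Grade 2: (-1)^(2*3/2) = (-1)^3 = -1, coeff 2 -> -2
Grade 3: (-1)^(3*4/2) = (-1)^6 = 1, coeff 5 -> 5
Conjugated coefficients: -3, -2, 5


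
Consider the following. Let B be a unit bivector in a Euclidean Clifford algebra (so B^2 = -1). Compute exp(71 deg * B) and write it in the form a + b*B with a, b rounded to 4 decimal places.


For a unit bivector B with B^2 = -1, the exponential series gives
e^(theta*B) = cos(theta) + sin(theta)*B (the GA analogue of Euler's formula).
theta = 71 degrees = 1.239184 rad
cos(71 deg) = 0.3256
sin(71 deg) = 0.9455
exp(theta*B) = 0.3256 + 0.9455*B


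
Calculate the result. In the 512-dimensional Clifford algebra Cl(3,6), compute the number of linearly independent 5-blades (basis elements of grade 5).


Number of grade-k basis blades in Cl(p,q) with n = p + q is C(n, k).
n = 3 + 6 = 9
C(9, 5) = 9! / (5! * 4!)
= 362880 / (120 * 24)
= 126


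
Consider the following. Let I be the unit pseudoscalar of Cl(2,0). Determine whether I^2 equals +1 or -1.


The pseudoscalar I = e1...e_n (product of all n generators) of Cl(p,q) satisfies I^2 = (-1)^(q + n(n-1)/2).
p = 2, q = 0, n = p + q = 2
n(n-1)/2 = 2 * 1 / 2 = 1
Exponent = q + n(n-1)/2 = 0 + 1 = 1
I^2 = (-1)^1 = -1


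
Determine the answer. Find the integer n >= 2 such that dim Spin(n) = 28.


dim Spin(n) = dim so(n) = n(n-1)/2.
Solve n(n-1)/2 = 28, i.e. n^2 - n - 56 = 0.
Discriminant = 1 + 8*28 = 225
n = (1 + sqrt(225))/2 = (1 + 15)/2 = 8


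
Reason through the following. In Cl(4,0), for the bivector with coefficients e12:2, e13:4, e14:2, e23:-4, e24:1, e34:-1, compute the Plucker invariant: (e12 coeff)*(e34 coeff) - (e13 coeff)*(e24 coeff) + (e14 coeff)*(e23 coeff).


Plucker relation: af - be + cd
a*f = 2*(-1) = -2
b*e = 4*1 = 4
c*d = 2*(-4) = -8
af - be + cd = -2 - 4 + (-8)
= -14


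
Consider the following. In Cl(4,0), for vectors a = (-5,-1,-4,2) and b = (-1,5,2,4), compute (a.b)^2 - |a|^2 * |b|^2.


a . b = (-5)*(-1) + (-1)*5 + (-4)*2 + 2*4
= 5 + (-5) + (-8) + 8 = 0
|a|^2 = (-5)^2 + (-1)^2 + (-4)^2 + 2^2 = 46
|b|^2 = (-1)^2 + 5^2 + 2^2 + 4^2 = 46
(a.b)^2 = 0^2 = 0
|a|^2 * |b|^2 = 46 * 46 = 2116
Result = 0 - 2116 = -2116


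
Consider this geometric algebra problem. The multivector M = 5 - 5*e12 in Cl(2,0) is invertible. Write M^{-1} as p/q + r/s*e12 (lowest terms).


M = 5 - 5*e12, where e12^2 = -1.
Since M commutes with its reverse ~M = a - b*e12, M * ~M = a^2 - b^2*e12^2 = a^2 + b^2.
So M^{-1} = ~M / (a^2 + b^2) = (a - b*e12)/(a^2 + b^2).
a^2 + b^2 = 25 + 25 = 50
Scalar part = 5/50 = 1/10
Bivector coeff = 5/50 = 1/10
M^{-1} = 1/10 + 1/10*e12


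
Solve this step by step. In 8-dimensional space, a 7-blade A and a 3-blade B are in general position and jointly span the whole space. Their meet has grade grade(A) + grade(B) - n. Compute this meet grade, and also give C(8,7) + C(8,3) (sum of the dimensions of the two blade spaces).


Meet grade = grade(A) + grade(B) - n
= 7 + 3 - 8 = 2
C(8,7) = 8
C(8,3) = 56
dim_A + dim_B = 8 + 56 = 64


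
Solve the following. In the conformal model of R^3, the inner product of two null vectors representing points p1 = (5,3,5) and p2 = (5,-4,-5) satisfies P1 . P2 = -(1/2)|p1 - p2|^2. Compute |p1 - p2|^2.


p1 - p2 = (0, 7, 10)
|p1 - p2|^2 = 0^2 + 7^2 + 10^2
= 0 + 49 + 100
= 149


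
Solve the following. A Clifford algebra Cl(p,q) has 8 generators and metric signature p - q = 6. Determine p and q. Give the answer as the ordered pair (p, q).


We need p + q = 8 and p - q = 6.
Adding: 2p = 8 + 6 = 14, so p = 7.
Then q = 8 - 7 = 1.
(p, q) = (7, 1)


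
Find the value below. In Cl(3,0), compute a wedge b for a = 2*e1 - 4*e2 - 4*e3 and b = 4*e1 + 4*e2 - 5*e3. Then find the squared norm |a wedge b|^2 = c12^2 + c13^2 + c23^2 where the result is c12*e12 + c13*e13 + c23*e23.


a wedge b = (a1*b2 - a2*b1)*e12 + (a1*b3 - a3*b1)*e13 + (a2*b3 - a3*b2)*e23
e12 coeff: 2*4 - (-4)*4 = 8 - (-16) = 24
e13 coeff: 2*(-5) - (-4)*4 = -10 - (-16) = 6
e23 coeff: (-4)*(-5) - (-4)*4 = 20 - (-16) = 36
|a wedge b|^2 = 24^2 + 6^2 + 36^2
= 576 + 36 + 1296
= 1908


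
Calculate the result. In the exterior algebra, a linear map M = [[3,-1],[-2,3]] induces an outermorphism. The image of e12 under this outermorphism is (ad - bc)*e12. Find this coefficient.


The outermorphism of a linear map f sends e1^e2 to f(e1)^f(e2).
f(e1) = 3*e1 - 2*e2
f(e2) = -1*e1 + 3*e2
f(e1) ^ f(e2) = (3*e1 - 2*e2) ^ (-1*e1 + 3*e2)
= 3*3*e12 + (-2)*(-1)*e21
= (9 - 2)*e12
= 7*e12
Coefficient = 7


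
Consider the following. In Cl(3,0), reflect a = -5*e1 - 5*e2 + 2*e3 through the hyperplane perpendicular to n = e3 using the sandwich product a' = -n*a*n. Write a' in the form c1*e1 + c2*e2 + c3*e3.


Reflection formula: a' = -n*a*n, with n = e3 (unit vector, n^2 = 1).
For reflection through hyperplane perp to e3:
The component along e3 flips sign, others stay.
a = (-5, -5, 2)
a' = (-5, -5, -2)
a' = -5*e1 - 5*e2 - 2*e3


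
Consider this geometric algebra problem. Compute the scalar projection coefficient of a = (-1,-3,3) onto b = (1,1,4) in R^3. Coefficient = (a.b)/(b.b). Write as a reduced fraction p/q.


Projection coefficient = (a . b) / (b . b)
a . b = (-1)*1 + (-3)*1 + 3*4
= -1 + (-3) + 12 = 8
b . b = 1^2 + 1^2 + 4^2
= 1 + 1 + 16 = 18
Coefficient = 8/18
In lowest terms: 4/9


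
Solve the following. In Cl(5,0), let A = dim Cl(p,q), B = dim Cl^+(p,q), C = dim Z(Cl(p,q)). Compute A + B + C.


n = 5 + 0 = 5
Total dim = 2^5 = 32
Even subalgebra dim = 2^4 = 16
n is odd, so center dim = 2
Sum = 32 + 16 + 2 = 50


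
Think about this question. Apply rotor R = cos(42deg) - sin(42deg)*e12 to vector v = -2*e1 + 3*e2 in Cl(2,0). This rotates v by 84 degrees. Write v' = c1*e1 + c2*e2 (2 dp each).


Rotor R = cos(42deg) - sin(42deg)*e12
Rotation angle theta = 2 * 42 = 84 degrees
v' = R*v*~R rotates v by theta.
cos(84deg) = 0.1045, sin(84deg) = 0.9945
v'_1 = -2*cos(84deg) - 3*sin(84deg)
= -2*0.1045 - 3*0.9945
= -3.19
v'_2 = -2*sin(84deg) + 3*cos(84deg)
= -2*0.9945 + 3*0.1045
= -1.68
v' = -3.19*e1 - 1.68*e2


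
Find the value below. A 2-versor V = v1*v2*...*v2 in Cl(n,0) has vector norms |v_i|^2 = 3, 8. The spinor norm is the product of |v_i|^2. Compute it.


Spinor norm N(V) = |v1|^2 * |v2|^2 * ... * |v2|^2
= 3 * 8
Running product: 3, 24
N(V) = 24


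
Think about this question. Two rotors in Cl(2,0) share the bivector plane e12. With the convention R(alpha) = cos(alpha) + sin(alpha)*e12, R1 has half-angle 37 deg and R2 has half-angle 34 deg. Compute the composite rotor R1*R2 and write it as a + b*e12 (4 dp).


Same-plane rotors commute and their half-angles add:
R1*R2 = cos(a1 + a2) + sin(a1 + a2)*e12.
a1 + a2 = 37 + 34 = 71 deg
cos(71 deg) = 0.3256
sin(71 deg) = 0.9455
R1*R2 = 0.3256 + 0.9455*e12


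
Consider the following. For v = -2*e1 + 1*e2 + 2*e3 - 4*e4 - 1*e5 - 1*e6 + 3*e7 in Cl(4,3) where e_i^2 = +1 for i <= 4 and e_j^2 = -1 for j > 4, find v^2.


v^2 = sum of c_i^2 * e_i^2
Positive signature terms (e_i^2 = +1): (-2)^2 + 1^2 + 2^2 + (-4)^2 = 25
Negative signature terms (e_j^2 = -1): (-1)^2 + (-1)^2 + 3^2 = 11
v^2 = 25 - 11 = 14


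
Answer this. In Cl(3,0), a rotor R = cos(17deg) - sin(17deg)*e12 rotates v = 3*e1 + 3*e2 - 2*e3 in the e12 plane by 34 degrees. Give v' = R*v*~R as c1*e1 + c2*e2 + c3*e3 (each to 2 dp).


Rotor R = cos(17deg) - sin(17deg)*e12
Rotation angle theta = 2 * 17 = 34 degrees in the e12 plane (e1 -> e2).
The component perpendicular to the plane (e3) is invariant: v'_3 = v3 = -2.00
cos(34deg) = 0.8290, sin(34deg) = 0.5592
v'_1 = v1*cos(theta) - v2*sin(theta) = 3*0.8290 - 3*0.5592 = 0.81
v'_2 = v1*sin(theta) + v2*cos(theta) = 3*0.5592 + 3*0.8290 = 4.16
v' = 0.81*e1 + 4.16*e2 - 2.00*e3


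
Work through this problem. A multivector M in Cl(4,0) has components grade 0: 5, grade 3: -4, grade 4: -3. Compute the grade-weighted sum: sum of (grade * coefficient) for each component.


Grade-weighted sum = sum of grade_k * coefficient_k
0*5 = 0
3*(-4) = -12
4*(-3) = -12
Total = 0 + (-12) + (-12) = -24


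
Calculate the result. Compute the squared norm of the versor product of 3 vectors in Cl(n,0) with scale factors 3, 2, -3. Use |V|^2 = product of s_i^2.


Each vector v_i has |v_i|^2 = s_i^2
Squared scales: 3^2 = 9, 2^2 = 4, (-3)^2 = 9
|V|^2 = 9 * 4 * 9
= 324


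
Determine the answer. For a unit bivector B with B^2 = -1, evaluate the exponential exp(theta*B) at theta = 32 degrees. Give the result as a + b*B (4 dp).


For a unit bivector B with B^2 = -1, the exponential series gives
e^(theta*B) = cos(theta) + sin(theta)*B (the GA analogue of Euler's formula).
theta = 32 degrees = 0.558505 rad
cos(32 deg) = 0.8480
sin(32 deg) = 0.5299
exp(theta*B) = 0.8480 + 0.5299*B


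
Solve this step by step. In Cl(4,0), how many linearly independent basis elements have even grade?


Even subalgebra dimension = 2^(n-1)
n = 4 + 0 = 4
2^(4 - 1) = 2^3 = 8
Verification: sum of C(4,k) for even k = 1 + 6 + 1 = 8
Result = 8


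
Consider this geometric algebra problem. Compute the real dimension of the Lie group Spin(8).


Spin(n) double-covers SO(n); both have Lie algebra so(n) of dimension n(n-1)/2.
n = 8
n(n-1) = 8 * 7 = 56
dim Spin(8) = 56/2 = 28


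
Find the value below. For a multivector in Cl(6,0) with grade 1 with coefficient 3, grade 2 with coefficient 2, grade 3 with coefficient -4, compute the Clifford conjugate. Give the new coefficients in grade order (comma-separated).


Clifford conjugate sign for grade k: (-1)^(k(k+1)/2)
Grade 1: (-1)^(1*2/2) = (-1)^1 = -1, coeff 3 -> -3
Grade 2: (-1)^(2*3/2) = (-1)^3 = -1, coeff 2 -> -2
Grade 3: (-1)^(3*4/2) = (-1)^6 = 1, coeff -4 -> -4
Conjugated coefficients: -3, -2, -4


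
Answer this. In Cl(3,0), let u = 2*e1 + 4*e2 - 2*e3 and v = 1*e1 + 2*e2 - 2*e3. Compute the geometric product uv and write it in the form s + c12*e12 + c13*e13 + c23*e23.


In Cl(3,0): e_i^2 = 1, e_ie_j = -e_je_i for i != j.
Scalar part = u . v = 2*1 + 4*2 + (-2)*(-2)
= 2 + 8 + 4 = 14
e12 coeff = 2*2 - 4*1 = 4 - 4 = 0
e13 coeff = 2*(-2) - (-2)*1 = -4 - (-2) = -2
e23 coeff = 4*(-2) - (-2)*2 = -8 - (-4) = -4
uv = 14 + 0*e12 - 2*e13 - 4*e23


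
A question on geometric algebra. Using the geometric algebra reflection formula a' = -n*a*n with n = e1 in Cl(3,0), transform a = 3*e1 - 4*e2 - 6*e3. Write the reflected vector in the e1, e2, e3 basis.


Reflection formula: a' = -n*a*n, with n = e1 (unit vector, n^2 = 1).
For reflection through hyperplane perp to e1:
The component along e1 flips sign, others stay.
a = (3, -4, -6)
a' = (-3, -4, -6)
a' = -3*e1 - 4*e2 - 6*e3


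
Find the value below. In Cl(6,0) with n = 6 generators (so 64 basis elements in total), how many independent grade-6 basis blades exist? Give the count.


Number of grade-k basis blades in Cl(p,q) with n = p + q is C(n, k).
n = 6 + 0 = 6
C(6, 6) = 6! / (6! * 0!)
= 720 / (720 * 1)
= 1


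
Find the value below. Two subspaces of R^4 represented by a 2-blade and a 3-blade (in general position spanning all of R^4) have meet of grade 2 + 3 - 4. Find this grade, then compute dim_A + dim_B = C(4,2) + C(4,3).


Meet grade = grade(A) + grade(B) - n
= 2 + 3 - 4 = 1
C(4,2) = 6
C(4,3) = 4
dim_A + dim_B = 6 + 4 = 10


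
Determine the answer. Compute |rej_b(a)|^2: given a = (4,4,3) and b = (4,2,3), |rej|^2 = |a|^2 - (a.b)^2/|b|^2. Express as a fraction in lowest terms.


|a|^2 = 4^2 + 4^2 + 3^2 = 41
|b|^2 = 4^2 + 2^2 + 3^2 = 29
a . b = 4*4 + 4*2 + 3*3 = 33
(a.b)^2 = 33^2 = 1089
|rej|^2 = 41 - 1089/29
= (1189 - 1089)/29
= 100/29
In lowest terms: 100/29


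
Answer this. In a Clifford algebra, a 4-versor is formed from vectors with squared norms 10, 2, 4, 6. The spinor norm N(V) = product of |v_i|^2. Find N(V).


Spinor norm N(V) = |v1|^2 * |v2|^2 * ... * |v4|^2
= 10 * 2 * 4 * 6
Running product: 10, 20, 80, 480
N(V) = 480


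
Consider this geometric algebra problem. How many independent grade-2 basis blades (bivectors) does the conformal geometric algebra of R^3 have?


The conformal model of R^3 uses Cl(4,1) with m = 3 + 2 = 5 generators.
Number of grade-2 blades = C(m, 2) = C(5, 2)
= 5*4/2 = 10


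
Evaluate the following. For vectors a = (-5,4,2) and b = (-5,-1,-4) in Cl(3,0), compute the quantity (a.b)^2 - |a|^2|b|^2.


a . b = (-5)*(-5) + 4*(-1) + 2*(-4)
= 25 + (-4) + (-8) = 13
|a|^2 = (-5)^2 + 4^2 + 2^2 = 45
|b|^2 = (-5)^2 + (-1)^2 + (-4)^2 = 42
(a.b)^2 = 13^2 = 169
|a|^2 * |b|^2 = 45 * 42 = 1890
Result = 169 - 1890 = -1721


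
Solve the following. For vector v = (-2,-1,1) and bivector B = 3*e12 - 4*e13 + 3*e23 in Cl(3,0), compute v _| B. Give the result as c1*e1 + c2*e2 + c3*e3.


Left contraction v _| B = <vB>_1 (grade-1 part of the geometric product vB).
Using e1_|e12 = e2, e2_|e12 = -e1, e1_|e13 = e3, e3_|e13 = -e1, e2_|e23 = e3, e3_|e23 = -e2:
e1 coeff: -v2*b12 - v3*b13 = -(-1)*(3) - (1)*(-4) = 7
e2 coeff: v1*b12 - v3*b23 = (-2)*(3) - (1)*(3) = -9
e3 coeff: v1*b13 + v2*b23 = (-2)*(-4) + (-1)*(3) = 5
v _| B = 7*e1 - 9*e2 + 5*e3


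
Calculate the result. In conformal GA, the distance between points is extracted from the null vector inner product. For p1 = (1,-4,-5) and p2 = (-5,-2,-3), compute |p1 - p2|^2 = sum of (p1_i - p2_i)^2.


p1 - p2 = (6, -2, -2)
|p1 - p2|^2 = 6^2 + (-2)^2 + (-2)^2
= 36 + 4 + 4
= 44


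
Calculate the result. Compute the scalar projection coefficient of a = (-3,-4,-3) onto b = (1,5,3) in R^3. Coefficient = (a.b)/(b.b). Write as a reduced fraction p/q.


Projection coefficient = (a . b) / (b . b)
a . b = (-3)*1 + (-4)*5 + (-3)*3
= -3 + (-20) + (-9) = -32
b . b = 1^2 + 5^2 + 3^2
= 1 + 25 + 9 = 35
Coefficient = -32/35
In lowest terms: -32/35


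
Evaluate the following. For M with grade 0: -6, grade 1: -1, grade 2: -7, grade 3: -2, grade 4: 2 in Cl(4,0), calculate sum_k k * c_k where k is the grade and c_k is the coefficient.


Grade-weighted sum = sum of grade_k * coefficient_k
0*(-6) = 0
1*(-1) = -1
2*(-7) = -14
3*(-2) = -6
4*2 = 8
Total = 0 + (-1) + (-14) + (-6) + 8 = -13


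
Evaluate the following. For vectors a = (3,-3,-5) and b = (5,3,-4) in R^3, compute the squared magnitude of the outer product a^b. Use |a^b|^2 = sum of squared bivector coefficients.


a wedge b = (a1*b2 - a2*b1)*e12 + (a1*b3 - a3*b1)*e13 + (a2*b3 - a3*b2)*e23
e12 coeff: 3*3 - (-3)*5 = 9 - (-15) = 24
e13 coeff: 3*(-4) - (-5)*5 = -12 - (-25) = 13
e23 coeff: (-3)*(-4) - (-5)*3 = 12 - (-15) = 27
|a wedge b|^2 = 24^2 + 13^2 + 27^2
= 576 + 169 + 729
= 1474


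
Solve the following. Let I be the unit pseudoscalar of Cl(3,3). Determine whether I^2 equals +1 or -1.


The pseudoscalar I = e1...e_n (product of all n generators) of Cl(p,q) satisfies I^2 = (-1)^(q + n(n-1)/2).
p = 3, q = 3, n = p + q = 6
n(n-1)/2 = 6 * 5 / 2 = 15
Exponent = q + n(n-1)/2 = 3 + 15 = 18
I^2 = (-1)^18 = +1


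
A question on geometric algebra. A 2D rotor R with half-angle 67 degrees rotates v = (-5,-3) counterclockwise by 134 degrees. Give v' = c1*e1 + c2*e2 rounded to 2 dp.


Rotor R = cos(67deg) - sin(67deg)*e12
Rotation angle theta = 2 * 67 = 134 degrees
v' = R*v*~R rotates v by theta.
cos(134deg) = -0.6947, sin(134deg) = 0.7193
v'_1 = -5*cos(134deg) - (-3)*sin(134deg)
= -5*(-0.6947) - (-3)*0.7193
= 5.63
v'_2 = -5*sin(134deg) + (-3)*cos(134deg)
= -5*0.7193 + (-3)*(-0.6947)
= -1.51
v' = 5.63*e1 - 1.51*e2


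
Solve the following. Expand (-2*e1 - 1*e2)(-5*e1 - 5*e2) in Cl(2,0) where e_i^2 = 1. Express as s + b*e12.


Expand: (-2*e1 - 1*e2)(-5*e1 - 5*e2)
= (-2)*(-5)*e1e1 + (-2)*(-5)*e1e2 + (-1)*(-5)*e2e1 + (-1)*(-5)*e2e2
Using e1^2 = e2^2 = 1, e2e1 = -e1e2:
Scalar part s = (-2)*(-5) + (-1)*(-5) = 10 + 5 = 15
Bivector part b = (-2)*(-5) - (-1)*(-5) = 10 - 5 = 5
uv = 15 + 5*e12


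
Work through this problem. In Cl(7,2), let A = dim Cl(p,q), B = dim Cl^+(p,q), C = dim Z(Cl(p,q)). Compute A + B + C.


n = 7 + 2 = 9
Total dim = 2^9 = 512
Even subalgebra dim = 2^8 = 256
n is odd, so center dim = 2
Sum = 512 + 256 + 2 = 770


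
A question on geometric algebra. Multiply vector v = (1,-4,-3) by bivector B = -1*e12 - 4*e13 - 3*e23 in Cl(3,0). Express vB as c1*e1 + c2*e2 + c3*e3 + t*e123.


vB has grade-1 (vector) and grade-3 (trivector) parts: vB = (v _| B) + (v ^ B).
Vector part <vB>_1:
  e1: -v2*b12 - v3*b13 = -(-4)*(-1) - (-3)*(-4) = -16
  e2: v1*b12 - v3*b23 = (1)*(-1) - (-3)*(-3) = -10
  e3: v1*b13 + v2*b23 = (1)*(-4) + (-4)*(-3) = 8
Trivector part <vB>_3:
  e123: v1*b23 - v2*b13 + v3*b12 = (1)*(-3) - (-4)*(-4) + (-3)*(-1) = -16
vB = -16*e1 - 10*e2 + 8*e3 - 16*e123


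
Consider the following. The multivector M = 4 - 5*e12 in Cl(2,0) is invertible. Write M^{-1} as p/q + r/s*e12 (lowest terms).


M = 4 - 5*e12, where e12^2 = -1.
Since M commutes with its reverse ~M = a - b*e12, M * ~M = a^2 - b^2*e12^2 = a^2 + b^2.
So M^{-1} = ~M / (a^2 + b^2) = (a - b*e12)/(a^2 + b^2).
a^2 + b^2 = 16 + 25 = 41
Scalar part = 4/41 = 4/41
Bivector coeff = 5/41 = 5/41
M^{-1} = 4/41 + 5/41*e12


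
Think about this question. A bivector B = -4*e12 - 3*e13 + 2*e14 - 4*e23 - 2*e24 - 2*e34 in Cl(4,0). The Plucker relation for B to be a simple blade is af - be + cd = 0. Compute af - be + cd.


Plucker relation: af - be + cd
a*f = (-4)*(-2) = 8
b*e = (-3)*(-2) = 6
c*d = 2*(-4) = -8
af - be + cd = 8 - 6 + (-8)
= -6


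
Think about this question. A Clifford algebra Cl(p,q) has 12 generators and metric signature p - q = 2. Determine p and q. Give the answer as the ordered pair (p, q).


We need p + q = 12 and p - q = 2.
Adding: 2p = 12 + 2 = 14, so p = 7.
Then q = 12 - 7 = 5.
(p, q) = (7, 5)


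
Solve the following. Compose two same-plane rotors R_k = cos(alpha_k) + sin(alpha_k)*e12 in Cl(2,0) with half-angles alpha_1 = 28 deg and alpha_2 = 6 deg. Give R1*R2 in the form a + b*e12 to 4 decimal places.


Same-plane rotors commute and their half-angles add:
R1*R2 = cos(a1 + a2) + sin(a1 + a2)*e12.
a1 + a2 = 28 + 6 = 34 deg
cos(34 deg) = 0.8290
sin(34 deg) = 0.5592
R1*R2 = 0.8290 + 0.5592*e12


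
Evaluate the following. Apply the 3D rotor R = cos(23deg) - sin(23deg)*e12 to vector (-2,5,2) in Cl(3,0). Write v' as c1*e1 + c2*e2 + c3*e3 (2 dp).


Rotor R = cos(23deg) - sin(23deg)*e12
Rotation angle theta = 2 * 23 = 46 degrees in the e12 plane (e1 -> e2).
The component perpendicular to the plane (e3) is invariant: v'_3 = v3 = 2.00
cos(46deg) = 0.6947, sin(46deg) = 0.7193
v'_1 = v1*cos(theta) - v2*sin(theta) = -2*0.6947 - 5*0.7193 = -4.99
v'_2 = v1*sin(theta) + v2*cos(theta) = -2*0.7193 + 5*0.6947 = 2.03
v' = -4.99*e1 + 2.03*e2 + 2.00*e3


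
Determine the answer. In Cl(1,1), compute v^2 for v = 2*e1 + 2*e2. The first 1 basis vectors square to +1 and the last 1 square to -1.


v^2 = sum of c_i^2 * e_i^2
Positive signature terms (e_i^2 = +1): 2^2 = 4
Negative signature terms (e_j^2 = -1): 2^2 = 4
v^2 = 4 - 4 = 0


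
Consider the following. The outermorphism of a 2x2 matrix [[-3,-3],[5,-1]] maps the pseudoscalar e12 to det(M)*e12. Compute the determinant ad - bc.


The outermorphism of a linear map f sends e1^e2 to f(e1)^f(e2).
f(e1) = -3*e1 + 5*e2
f(e2) = -3*e1 - 1*e2
f(e1) ^ f(e2) = (-3*e1 + 5*e2) ^ (-3*e1 - 1*e2)
= (-3)*(-1)*e12 + 5*(-3)*e21
= (3 - (-15))*e12
= 18*e12
Coefficient = 18


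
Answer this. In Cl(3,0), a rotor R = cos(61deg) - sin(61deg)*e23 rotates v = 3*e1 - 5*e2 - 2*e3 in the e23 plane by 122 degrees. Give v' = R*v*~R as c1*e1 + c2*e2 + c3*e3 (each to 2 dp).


Rotor R = cos(61deg) - sin(61deg)*e23
Rotation angle theta = 2 * 61 = 122 degrees in the e23 plane (e2 -> e3).
The component perpendicular to the plane (e1) is invariant: v'_1 = v1 = 3.00
cos(122deg) = -0.5299, sin(122deg) = 0.8480
v'_2 = v2*cos(theta) - v3*sin(theta) = -5*(-0.5299) - (-2)*0.8480 = 4.35
v'_3 = v2*sin(theta) + v3*cos(theta) = -5*0.8480 + (-2)*(-0.5299) = -3.18
v' = 3.00*e1 + 4.35*e2 - 3.18*e3


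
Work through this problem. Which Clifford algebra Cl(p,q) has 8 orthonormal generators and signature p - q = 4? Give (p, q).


We need p + q = 8 and p - q = 4.
Adding: 2p = 8 + 4 = 12, so p = 6.
Then q = 8 - 6 = 2.
(p, q) = (6, 2)


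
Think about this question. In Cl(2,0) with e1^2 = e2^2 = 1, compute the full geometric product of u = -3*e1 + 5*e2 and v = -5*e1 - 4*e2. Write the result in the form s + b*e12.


Expand: (-3*e1 + 5*e2)(-5*e1 - 4*e2)
= (-3)*(-5)*e1e1 + (-3)*(-4)*e1e2 + 5*(-5)*e2e1 + 5*(-4)*e2e2
Using e1^2 = e2^2 = 1, e2e1 = -e1e2:
Scalar part s = (-3)*(-5) + 5*(-4) = 15 + (-20) = -5
Bivector part b = (-3)*(-4) - 5*(-5) = 12 - (-25) = 37
uv = -5 + 37*e12


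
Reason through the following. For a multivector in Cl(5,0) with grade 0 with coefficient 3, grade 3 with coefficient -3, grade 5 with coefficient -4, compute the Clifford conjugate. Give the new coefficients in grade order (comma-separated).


Clifford conjugate sign for grade k: (-1)^(k(k+1)/2)
Grade 0: (-1)^(0*1/2) = (-1)^0 = 1, coeff 3 -> 3
Grade 3: (-1)^(3*4/2) = (-1)^6 = 1, coeff -3 -> -3
Grade 5: (-1)^(5*6/2) = (-1)^15 = -1, coeff -4 -> 4
Conjugated coefficients: 3, -3, 4


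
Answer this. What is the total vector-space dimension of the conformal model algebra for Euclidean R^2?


The conformal model of R^2 uses Cl(3,1): the 2 Euclidean generators plus two extra orthogonal generators e+ (e+^2 = +1) and e- (e-^2 = -1), from which the null vectors e0, einf are built.
Number of generators m = 2 + 2 = 4.
dim Cl(p,q) = 2^m = 2^4 = 16


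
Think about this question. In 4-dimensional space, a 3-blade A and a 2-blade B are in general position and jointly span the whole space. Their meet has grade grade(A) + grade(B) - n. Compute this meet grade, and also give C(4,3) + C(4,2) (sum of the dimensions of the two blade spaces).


Meet grade = grade(A) + grade(B) - n
= 3 + 2 - 4 = 1
C(4,3) = 4
C(4,2) = 6
dim_A + dim_B = 4 + 6 = 10


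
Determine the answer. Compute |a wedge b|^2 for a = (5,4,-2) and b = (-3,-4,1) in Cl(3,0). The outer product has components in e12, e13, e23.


a wedge b = (a1*b2 - a2*b1)*e12 + (a1*b3 - a3*b1)*e13 + (a2*b3 - a3*b2)*e23
e12 coeff: 5*(-4) - 4*(-3) = -20 - (-12) = -8
e13 coeff: 5*1 - (-2)*(-3) = 5 - 6 = -1
e23 coeff: 4*1 - (-2)*(-4) = 4 - 8 = -4
|a wedge b|^2 = (-8)^2 + (-1)^2 + (-4)^2
= 64 + 1 + 16
= 81


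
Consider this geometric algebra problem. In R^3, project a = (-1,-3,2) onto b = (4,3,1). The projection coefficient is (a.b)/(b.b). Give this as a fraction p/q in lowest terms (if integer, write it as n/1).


Projection coefficient = (a . b) / (b . b)
a . b = (-1)*4 + (-3)*3 + 2*1
= -4 + (-9) + 2 = -11
b . b = 4^2 + 3^2 + 1^2
= 16 + 9 + 1 = 26
Coefficient = -11/26
In lowest terms: -11/26


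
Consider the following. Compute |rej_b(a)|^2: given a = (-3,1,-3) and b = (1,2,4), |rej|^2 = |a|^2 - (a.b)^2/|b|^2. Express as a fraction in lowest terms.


|a|^2 = (-3)^2 + 1^2 + (-3)^2 = 19
|b|^2 = 1^2 + 2^2 + 4^2 = 21
a . b = (-3)*1 + 1*2 + (-3)*4 = -13
(a.b)^2 = (-13)^2 = 169
|rej|^2 = 19 - 169/21
= (399 - 169)/21
= 230/21
In lowest terms: 230/21


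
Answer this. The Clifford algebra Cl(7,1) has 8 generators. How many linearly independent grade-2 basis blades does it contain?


Number of grade-k basis blades in Cl(p,q) with n = p + q is C(n, k).
n = 7 + 1 = 8
C(8, 2) = 8! / (2! * 6!)
= 40320 / (2 * 720)
= 28


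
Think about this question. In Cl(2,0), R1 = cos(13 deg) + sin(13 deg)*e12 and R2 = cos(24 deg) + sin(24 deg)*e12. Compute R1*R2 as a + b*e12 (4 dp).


Same-plane rotors commute and their half-angles add:
R1*R2 = cos(a1 + a2) + sin(a1 + a2)*e12.
a1 + a2 = 13 + 24 = 37 deg
cos(37 deg) = 0.7986
sin(37 deg) = 0.6018
R1*R2 = 0.7986 + 0.6018*e12


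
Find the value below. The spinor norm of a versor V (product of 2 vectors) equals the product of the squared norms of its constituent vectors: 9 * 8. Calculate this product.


Spinor norm N(V) = |v1|^2 * |v2|^2 * ... * |v2|^2
= 9 * 8
Running product: 9, 72
N(V) = 72


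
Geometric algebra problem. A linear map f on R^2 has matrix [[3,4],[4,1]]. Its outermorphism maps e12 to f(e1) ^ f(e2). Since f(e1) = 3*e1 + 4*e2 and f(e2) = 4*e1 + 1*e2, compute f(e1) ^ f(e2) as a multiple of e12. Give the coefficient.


The outermorphism of a linear map f sends e1^e2 to f(e1)^f(e2).
f(e1) = 3*e1 + 4*e2
f(e2) = 4*e1 + 1*e2
f(e1) ^ f(e2) = (3*e1 + 4*e2) ^ (4*e1 + 1*e2)
= 3*1*e12 + 4*4*e21
= (3 - 16)*e12
= -13*e12
Coefficient = -13


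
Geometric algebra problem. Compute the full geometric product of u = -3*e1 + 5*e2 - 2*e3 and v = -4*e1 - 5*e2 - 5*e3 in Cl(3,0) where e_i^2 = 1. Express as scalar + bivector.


In Cl(3,0): e_i^2 = 1, e_ie_j = -e_je_i for i != j.
Scalar part = u . v = (-3)*(-4) + 5*(-5) + (-2)*(-5)
= 12 + (-25) + 10 = -3
e12 coeff = (-3)*(-5) - 5*(-4) = 15 - (-20) = 35
e13 coeff = (-3)*(-5) - (-2)*(-4) = 15 - 8 = 7
e23 coeff = 5*(-5) - (-2)*(-5) = -25 - 10 = -35
uv = -3 + 35*e12 + 7*e13 - 35*e23


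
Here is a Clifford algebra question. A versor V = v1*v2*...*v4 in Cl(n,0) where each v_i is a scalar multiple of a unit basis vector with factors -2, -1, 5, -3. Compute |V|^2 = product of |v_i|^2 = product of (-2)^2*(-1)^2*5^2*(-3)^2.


Each vector v_i has |v_i|^2 = s_i^2
Squared scales: (-2)^2 = 4, (-1)^2 = 1, 5^2 = 25, (-3)^2 = 9
|V|^2 = 4 * 1 * 25 * 9
= 900


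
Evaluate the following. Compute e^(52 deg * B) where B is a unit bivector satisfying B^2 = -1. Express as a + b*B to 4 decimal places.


For a unit bivector B with B^2 = -1, the exponential series gives
e^(theta*B) = cos(theta) + sin(theta)*B (the GA analogue of Euler's formula).
theta = 52 degrees = 0.907571 rad
cos(52 deg) = 0.6157
sin(52 deg) = 0.7880
exp(theta*B) = 0.6157 + 0.7880*B


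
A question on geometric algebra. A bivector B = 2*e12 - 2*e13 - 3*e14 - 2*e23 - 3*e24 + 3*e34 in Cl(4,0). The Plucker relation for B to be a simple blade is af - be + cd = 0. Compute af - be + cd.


Plucker relation: af - be + cd
a*f = 2*3 = 6
b*e = (-2)*(-3) = 6
c*d = (-3)*(-2) = 6
af - be + cd = 6 - 6 + 6
= 6


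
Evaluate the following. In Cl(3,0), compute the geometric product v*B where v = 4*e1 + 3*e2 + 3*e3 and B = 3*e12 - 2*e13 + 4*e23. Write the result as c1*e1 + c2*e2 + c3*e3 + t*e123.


vB has grade-1 (vector) and grade-3 (trivector) parts: vB = (v _| B) + (v ^ B).
Vector part <vB>_1:
  e1: -v2*b12 - v3*b13 = -(3)*(3) - (3)*(-2) = -3
  e2: v1*b12 - v3*b23 = (4)*(3) - (3)*(4) = 0
  e3: v1*b13 + v2*b23 = (4)*(-2) + (3)*(4) = 4
Trivector part <vB>_3:
  e123: v1*b23 - v2*b13 + v3*b12 = (4)*(4) - (3)*(-2) + (3)*(3) = 31
vB = -3*e1 + 0*e2 + 4*e3 + 31*e123


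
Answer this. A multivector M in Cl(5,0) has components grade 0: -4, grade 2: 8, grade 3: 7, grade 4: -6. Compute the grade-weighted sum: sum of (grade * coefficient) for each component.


Grade-weighted sum = sum of grade_k * coefficient_k
0*(-4) = 0
2*8 = 16
3*7 = 21
4*(-6) = -24
Total = 0 + 16 + 21 + (-24) = 13


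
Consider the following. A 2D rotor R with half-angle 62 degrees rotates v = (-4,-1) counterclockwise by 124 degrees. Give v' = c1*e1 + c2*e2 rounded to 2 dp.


Rotor R = cos(62deg) - sin(62deg)*e12
Rotation angle theta = 2 * 62 = 124 degrees
v' = R*v*~R rotates v by theta.
cos(124deg) = -0.5592, sin(124deg) = 0.8290
v'_1 = -4*cos(124deg) - (-1)*sin(124deg)
= -4*(-0.5592) - (-1)*0.8290
= 3.07
v'_2 = -4*sin(124deg) + (-1)*cos(124deg)
= -4*0.8290 + (-1)*(-0.5592)
= -2.76
v' = 3.07*e1 - 2.76*e2


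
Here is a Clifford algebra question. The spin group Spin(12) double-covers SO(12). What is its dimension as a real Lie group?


Spin(n) double-covers SO(n); both have Lie algebra so(n) of dimension n(n-1)/2.
n = 12
n(n-1) = 12 * 11 = 132
dim Spin(12) = 132/2 = 66


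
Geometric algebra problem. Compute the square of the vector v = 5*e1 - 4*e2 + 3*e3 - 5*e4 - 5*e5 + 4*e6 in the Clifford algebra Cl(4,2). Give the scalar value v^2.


v^2 = sum of c_i^2 * e_i^2
Positive signature terms (e_i^2 = +1): 5^2 + (-4)^2 + 3^2 + (-5)^2 = 75
Negative signature terms (e_j^2 = -1): (-5)^2 + 4^2 = 41
v^2 = 75 - 41 = 34


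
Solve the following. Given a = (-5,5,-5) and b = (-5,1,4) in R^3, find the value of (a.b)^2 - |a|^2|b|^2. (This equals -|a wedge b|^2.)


a . b = (-5)*(-5) + 5*1 + (-5)*4
= 25 + 5 + (-20) = 10
|a|^2 = (-5)^2 + 5^2 + (-5)^2 = 75
|b|^2 = (-5)^2 + 1^2 + 4^2 = 42
(a.b)^2 = 10^2 = 100
|a|^2 * |b|^2 = 75 * 42 = 3150
Result = 100 - 3150 = -3050


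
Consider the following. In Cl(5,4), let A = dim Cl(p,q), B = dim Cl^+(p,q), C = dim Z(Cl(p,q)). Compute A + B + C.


n = 5 + 4 = 9
Total dim = 2^9 = 512
Even subalgebra dim = 2^8 = 256
n is odd, so center dim = 2
Sum = 512 + 256 + 2 = 770


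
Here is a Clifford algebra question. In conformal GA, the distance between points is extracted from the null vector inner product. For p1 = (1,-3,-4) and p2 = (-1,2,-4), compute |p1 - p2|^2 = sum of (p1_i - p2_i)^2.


p1 - p2 = (2, -5, 0)
|p1 - p2|^2 = 2^2 + (-5)^2 + 0^2
= 4 + 25 + 0
= 29


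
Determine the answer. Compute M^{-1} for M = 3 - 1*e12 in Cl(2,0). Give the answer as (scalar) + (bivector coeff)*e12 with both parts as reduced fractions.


M = 3 - 1*e12, where e12^2 = -1.
Since M commutes with its reverse ~M = a - b*e12, M * ~M = a^2 - b^2*e12^2 = a^2 + b^2.
So M^{-1} = ~M / (a^2 + b^2) = (a - b*e12)/(a^2 + b^2).
a^2 + b^2 = 9 + 1 = 10
Scalar part = 3/10 = 3/10
Bivector coeff = 1/10 = 1/10
M^{-1} = 3/10 + 1/10*e12


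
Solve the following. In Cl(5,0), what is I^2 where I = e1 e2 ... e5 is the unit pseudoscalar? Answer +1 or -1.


The pseudoscalar I = e1...e_n (product of all n generators) of Cl(p,q) satisfies I^2 = (-1)^(q + n(n-1)/2).
p = 5, q = 0, n = p + q = 5
n(n-1)/2 = 5 * 4 / 2 = 10
Exponent = q + n(n-1)/2 = 0 + 10 = 10
I^2 = (-1)^10 = +1


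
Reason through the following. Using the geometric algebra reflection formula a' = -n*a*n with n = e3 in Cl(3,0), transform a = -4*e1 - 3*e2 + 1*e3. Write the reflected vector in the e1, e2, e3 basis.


Reflection formula: a' = -n*a*n, with n = e3 (unit vector, n^2 = 1).
For reflection through hyperplane perp to e3:
The component along e3 flips sign, others stay.
a = (-4, -3, 1)
a' = (-4, -3, -1)
a' = -4*e1 - 3*e2 - 1*e3


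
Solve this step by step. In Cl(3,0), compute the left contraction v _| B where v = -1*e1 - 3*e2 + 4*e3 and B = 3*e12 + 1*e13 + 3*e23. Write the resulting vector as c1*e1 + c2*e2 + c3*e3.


Left contraction v _| B = <vB>_1 (grade-1 part of the geometric product vB).
Using e1_|e12 = e2, e2_|e12 = -e1, e1_|e13 = e3, e3_|e13 = -e1, e2_|e23 = e3, e3_|e23 = -e2:
e1 coeff: -v2*b12 - v3*b13 = -(-3)*(3) - (4)*(1) = 5
e2 coeff: v1*b12 - v3*b23 = (-1)*(3) - (4)*(3) = -15
e3 coeff: v1*b13 + v2*b23 = (-1)*(1) + (-3)*(3) = -10
v _| B = 5*e1 - 15*e2 - 10*e3


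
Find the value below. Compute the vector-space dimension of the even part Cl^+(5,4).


Even subalgebra dimension = 2^(n-1)
n = 5 + 4 = 9
2^(9 - 1) = 2^8 = 256
Verification: sum of C(9,k) for even k = 1 + 36 + 126 + 84 + 9 = 256
Result = 256


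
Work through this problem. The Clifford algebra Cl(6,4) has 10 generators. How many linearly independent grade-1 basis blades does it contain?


Number of grade-k basis blades in Cl(p,q) with n = p + q is C(n, k).
n = 6 + 4 = 10
C(10, 1) = 10! / (1! * 9!)
= 3628800 / (1 * 362880)
= 10


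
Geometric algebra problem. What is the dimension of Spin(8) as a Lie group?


Spin(n) double-covers SO(n); both have Lie algebra so(n) of dimension n(n-1)/2.
n = 8
n(n-1) = 8 * 7 = 56
dim Spin(8) = 56/2 = 28


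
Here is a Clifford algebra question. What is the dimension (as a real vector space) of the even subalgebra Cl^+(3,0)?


Even subalgebra dimension = 2^(n-1)
n = 3 + 0 = 3
2^(3 - 1) = 2^2 = 4
Verification: sum of C(3,k) for even k = 1 + 3 = 4
Result = 4


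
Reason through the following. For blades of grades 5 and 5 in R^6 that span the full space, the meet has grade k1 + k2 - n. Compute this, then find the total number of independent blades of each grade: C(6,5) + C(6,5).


Meet grade = grade(A) + grade(B) - n
= 5 + 5 - 6 = 4
C(6,5) = 6
C(6,5) = 6
dim_A + dim_B = 6 + 6 = 12


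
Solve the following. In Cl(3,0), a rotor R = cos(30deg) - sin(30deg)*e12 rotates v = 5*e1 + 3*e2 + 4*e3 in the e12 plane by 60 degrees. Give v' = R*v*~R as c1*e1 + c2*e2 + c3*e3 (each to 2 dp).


Rotor R = cos(30deg) - sin(30deg)*e12
Rotation angle theta = 2 * 30 = 60 degrees in the e12 plane (e1 -> e2).
The component perpendicular to the plane (e3) is invariant: v'_3 = v3 = 4.00
cos(60deg) = 0.5000, sin(60deg) = 0.8660
v'_1 = v1*cos(theta) - v2*sin(theta) = 5*0.5000 - 3*0.8660 = -0.10
v'_2 = v1*sin(theta) + v2*cos(theta) = 5*0.8660 + 3*0.5000 = 5.83
v' = -0.10*e1 + 5.83*e2 + 4.00*e3


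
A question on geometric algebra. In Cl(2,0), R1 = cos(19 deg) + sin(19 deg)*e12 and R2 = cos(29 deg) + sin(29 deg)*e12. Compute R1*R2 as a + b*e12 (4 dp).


Same-plane rotors commute and their half-angles add:
R1*R2 = cos(a1 + a2) + sin(a1 + a2)*e12.
a1 + a2 = 19 + 29 = 48 deg
cos(48 deg) = 0.6691
sin(48 deg) = 0.7431
R1*R2 = 0.6691 + 0.7431*e12


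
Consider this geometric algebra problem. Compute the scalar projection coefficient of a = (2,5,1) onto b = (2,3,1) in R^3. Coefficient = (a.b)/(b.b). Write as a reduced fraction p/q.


Projection coefficient = (a . b) / (b . b)
a . b = 2*2 + 5*3 + 1*1
= 4 + 15 + 1 = 20
b . b = 2^2 + 3^2 + 1^2
= 4 + 9 + 1 = 14
Coefficient = 20/14
In lowest terms: 10/7


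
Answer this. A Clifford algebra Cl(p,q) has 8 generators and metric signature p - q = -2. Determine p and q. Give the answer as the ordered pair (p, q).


We need p + q = 8 and p - q = -2.
Adding: 2p = 8 + (-2) = 6, so p = 3.
Then q = 8 - 3 = 5.
(p, q) = (3, 5)


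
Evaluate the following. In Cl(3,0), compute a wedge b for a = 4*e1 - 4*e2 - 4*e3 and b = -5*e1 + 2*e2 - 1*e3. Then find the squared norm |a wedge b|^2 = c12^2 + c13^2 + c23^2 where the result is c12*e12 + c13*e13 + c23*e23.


a wedge b = (a1*b2 - a2*b1)*e12 + (a1*b3 - a3*b1)*e13 + (a2*b3 - a3*b2)*e23
e12 coeff: 4*2 - (-4)*(-5) = 8 - 20 = -12
e13 coeff: 4*(-1) - (-4)*(-5) = -4 - 20 = -24
e23 coeff: (-4)*(-1) - (-4)*2 = 4 - (-8) = 12
|a wedge b|^2 = (-12)^2 + (-24)^2 + 12^2
= 144 + 576 + 144
= 864


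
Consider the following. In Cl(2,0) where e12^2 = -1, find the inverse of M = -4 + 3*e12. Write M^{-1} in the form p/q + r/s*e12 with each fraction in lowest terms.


M = -4 + 3*e12, where e12^2 = -1.
Since M commutes with its reverse ~M = a - b*e12, M * ~M = a^2 - b^2*e12^2 = a^2 + b^2.
So M^{-1} = ~M / (a^2 + b^2) = (a - b*e12)/(a^2 + b^2).
a^2 + b^2 = 16 + 9 = 25
Scalar part = -4/25 = -4/25
Bivector coeff = -3/25 = -3/25
M^{-1} = -4/25 - 3/25*e12


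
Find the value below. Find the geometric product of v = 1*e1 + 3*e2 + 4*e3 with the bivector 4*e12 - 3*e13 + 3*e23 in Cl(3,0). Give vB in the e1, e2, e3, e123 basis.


vB has grade-1 (vector) and grade-3 (trivector) parts: vB = (v _| B) + (v ^ B).
Vector part <vB>_1:
  e1: -v2*b12 - v3*b13 = -(3)*(4) - (4)*(-3) = 0
  e2: v1*b12 - v3*b23 = (1)*(4) - (4)*(3) = -8
  e3: v1*b13 + v2*b23 = (1)*(-3) + (3)*(3) = 6
Trivector part <vB>_3:
  e123: v1*b23 - v2*b13 + v3*b12 = (1)*(3) - (3)*(-3) + (4)*(4) = 28
vB = 0*e1 - 8*e2 + 6*e3 + 28*e123


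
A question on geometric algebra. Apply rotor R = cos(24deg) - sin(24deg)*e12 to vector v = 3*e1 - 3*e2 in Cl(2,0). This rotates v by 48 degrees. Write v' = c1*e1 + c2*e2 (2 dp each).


Rotor R = cos(24deg) - sin(24deg)*e12
Rotation angle theta = 2 * 24 = 48 degrees
v' = R*v*~R rotates v by theta.
cos(48deg) = 0.6691, sin(48deg) = 0.7431
v'_1 = 3*cos(48deg) - (-3)*sin(48deg)
= 3*0.6691 - (-3)*0.7431
= 4.24
v'_2 = 3*sin(48deg) + (-3)*cos(48deg)
= 3*0.7431 + (-3)*0.6691
= 0.22
v' = 4.24*e1 + 0.22*e2


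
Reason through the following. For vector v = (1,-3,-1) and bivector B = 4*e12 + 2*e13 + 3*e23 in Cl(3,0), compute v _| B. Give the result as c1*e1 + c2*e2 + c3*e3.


Left contraction v _| B = <vB>_1 (grade-1 part of the geometric product vB).
Using e1_|e12 = e2, e2_|e12 = -e1, e1_|e13 = e3, e3_|e13 = -e1, e2_|e23 = e3, e3_|e23 = -e2:
e1 coeff: -v2*b12 - v3*b13 = -(-3)*(4) - (-1)*(2) = 14
e2 coeff: v1*b12 - v3*b23 = (1)*(4) - (-1)*(3) = 7
e3 coeff: v1*b13 + v2*b23 = (1)*(2) + (-3)*(3) = -7
v _| B = 14*e1 + 7*e2 - 7*e3


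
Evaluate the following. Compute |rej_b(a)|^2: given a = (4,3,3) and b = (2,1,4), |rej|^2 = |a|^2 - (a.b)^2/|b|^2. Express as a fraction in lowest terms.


|a|^2 = 4^2 + 3^2 + 3^2 = 34
|b|^2 = 2^2 + 1^2 + 4^2 = 21
a . b = 4*2 + 3*1 + 3*4 = 23
(a.b)^2 = 23^2 = 529
|rej|^2 = 34 - 529/21
= (714 - 529)/21
= 185/21
In lowest terms: 185/21
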